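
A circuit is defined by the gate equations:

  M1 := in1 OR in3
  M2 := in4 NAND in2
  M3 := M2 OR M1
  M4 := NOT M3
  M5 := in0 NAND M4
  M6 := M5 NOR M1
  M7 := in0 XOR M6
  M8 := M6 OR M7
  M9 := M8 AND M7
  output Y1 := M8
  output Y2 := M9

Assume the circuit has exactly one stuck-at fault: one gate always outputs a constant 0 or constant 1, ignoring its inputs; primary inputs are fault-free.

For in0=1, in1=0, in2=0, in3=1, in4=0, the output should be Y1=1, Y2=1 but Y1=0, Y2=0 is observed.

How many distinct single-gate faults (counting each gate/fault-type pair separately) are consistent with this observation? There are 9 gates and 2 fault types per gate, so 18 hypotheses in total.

Fault-free: M1=1, M2=1, M3=1, M4=0, M5=1, M6=0, M7=1, M8=1, M9=1 → Y1=1, Y2=1. Observed Y1=0, Y2=0.
  M1: none of the 2 fault types match ✗
  M2: none of the 2 fault types match ✗
  M3: none of the 2 fault types match ✗
  M4: none of the 2 fault types match ✗
  M5: none of the 2 fault types match ✗
  M6: none of the 2 fault types match ✗
  M7: stuck-at-0 ✓; others ✗
  M8: stuck-at-0 ✓; others ✗
  M9: none of the 2 fault types match ✗
Consistent faults: {M7 stuck-at-0, M8 stuck-at-0} — 2 in all.

2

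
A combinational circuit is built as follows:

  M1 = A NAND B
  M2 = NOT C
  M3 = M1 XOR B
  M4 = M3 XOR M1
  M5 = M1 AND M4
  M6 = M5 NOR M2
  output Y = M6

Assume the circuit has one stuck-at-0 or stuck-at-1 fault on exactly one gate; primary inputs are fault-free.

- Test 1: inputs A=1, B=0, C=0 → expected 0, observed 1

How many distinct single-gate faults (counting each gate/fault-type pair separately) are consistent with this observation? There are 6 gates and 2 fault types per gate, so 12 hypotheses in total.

2

Fault-free: M1=1, M2=1, M3=1, M4=0, M5=0, M6=0 → 0. Observed 1.
  M1 stuck-at-0: output 0 ✗
  M1 stuck-at-1: output 0 ✗
  M2 stuck-at-0: output 1 ✓
  M2 stuck-at-1: output 0 ✗
  M3 stuck-at-0: output 0 ✗
  M3 stuck-at-1: output 0 ✗
  M4 stuck-at-0: output 0 ✗
  M4 stuck-at-1: output 0 ✗
  M5 stuck-at-0: output 0 ✗
  M5 stuck-at-1: output 0 ✗
  M6 stuck-at-0: output 0 ✗
  M6 stuck-at-1: output 1 ✓
Consistent faults: {M2 stuck-at-0, M6 stuck-at-1} — 2 in all.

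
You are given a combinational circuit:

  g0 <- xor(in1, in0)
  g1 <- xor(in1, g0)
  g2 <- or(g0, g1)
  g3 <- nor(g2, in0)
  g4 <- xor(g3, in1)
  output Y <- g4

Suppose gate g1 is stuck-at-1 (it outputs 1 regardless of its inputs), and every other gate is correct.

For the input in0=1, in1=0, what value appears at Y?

Propagate with g1 forced: g0=1, g1=1 [stuck-at-1], g2=1, g3=0, g4=0.
So Y = 0. (Same as the fault-free value — the fault is masked on this input.)

0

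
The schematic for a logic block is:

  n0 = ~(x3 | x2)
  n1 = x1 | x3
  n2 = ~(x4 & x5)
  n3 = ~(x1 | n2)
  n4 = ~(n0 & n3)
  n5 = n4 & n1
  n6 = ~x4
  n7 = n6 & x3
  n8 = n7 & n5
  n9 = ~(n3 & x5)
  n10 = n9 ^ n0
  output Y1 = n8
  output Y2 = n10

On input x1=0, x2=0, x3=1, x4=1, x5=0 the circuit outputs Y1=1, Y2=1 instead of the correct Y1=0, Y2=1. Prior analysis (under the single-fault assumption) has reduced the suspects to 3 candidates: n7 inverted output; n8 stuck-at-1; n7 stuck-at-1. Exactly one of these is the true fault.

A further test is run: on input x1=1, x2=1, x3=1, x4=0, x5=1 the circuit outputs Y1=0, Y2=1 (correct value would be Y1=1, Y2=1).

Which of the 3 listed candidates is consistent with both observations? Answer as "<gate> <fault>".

n7 inverted output

Evaluate each candidate on input x1=1, x2=1, x3=1, x4=0, x5=1:
  n7 inverted output: n0=0, n1=1, n2=1, n3=0, n4=1, n5=1, n6=1, n7=0 [inverted output], n8=0, n9=1, n10=1 → Y1=0, Y2=1 — matches
  n8 stuck-at-1: n0=0, n1=1, n2=1, n3=0, n4=1, n5=1, n6=1, n7=1, n8=1 [stuck-at-1], n9=1, n10=1 → Y1=1, Y2=1 — eliminated
  n7 stuck-at-1: n0=0, n1=1, n2=1, n3=0, n4=1, n5=1, n6=1, n7=1 [stuck-at-1], n8=1, n9=1, n10=1 → Y1=1, Y2=1 — eliminated
Only n7 inverted output reproduces the observed Y1=0, Y2=1.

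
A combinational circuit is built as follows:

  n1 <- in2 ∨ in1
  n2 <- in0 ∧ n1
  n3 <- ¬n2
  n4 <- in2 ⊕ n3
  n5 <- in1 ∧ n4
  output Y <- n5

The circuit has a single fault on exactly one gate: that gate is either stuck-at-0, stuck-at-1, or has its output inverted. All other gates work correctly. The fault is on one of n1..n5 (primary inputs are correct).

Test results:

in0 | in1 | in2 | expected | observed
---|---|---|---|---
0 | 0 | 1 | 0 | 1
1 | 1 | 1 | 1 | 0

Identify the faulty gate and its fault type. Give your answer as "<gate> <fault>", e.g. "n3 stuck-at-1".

n5 inverted output

Fault-free values for test 1 (in0=0, in1=0, in2=1): n1=1, n2=0, n3=1, n4=0, n5=0, giving Y=0. Observed 1.
Test 1: faults giving observed 1 are {n5 stuck-at-1, n5 inverted output}.
Test 2 (in0=1, in1=1, in2=1): fault-free n1=1, n2=1, n3=0, n4=1, n5=1 → 1; observed 0. Eliminates n5 stuck-at-1.
Only n5 inverted output is consistent with every test.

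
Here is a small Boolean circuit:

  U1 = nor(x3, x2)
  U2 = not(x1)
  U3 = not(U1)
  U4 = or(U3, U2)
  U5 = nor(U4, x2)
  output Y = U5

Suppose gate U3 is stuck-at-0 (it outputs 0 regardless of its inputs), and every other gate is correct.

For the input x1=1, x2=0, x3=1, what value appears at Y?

Propagate with U3 forced: U1=0, U2=0, U3=0 [stuck-at-0], U4=0, U5=1.
So Y = 1. (Without the fault it would be 0.)

1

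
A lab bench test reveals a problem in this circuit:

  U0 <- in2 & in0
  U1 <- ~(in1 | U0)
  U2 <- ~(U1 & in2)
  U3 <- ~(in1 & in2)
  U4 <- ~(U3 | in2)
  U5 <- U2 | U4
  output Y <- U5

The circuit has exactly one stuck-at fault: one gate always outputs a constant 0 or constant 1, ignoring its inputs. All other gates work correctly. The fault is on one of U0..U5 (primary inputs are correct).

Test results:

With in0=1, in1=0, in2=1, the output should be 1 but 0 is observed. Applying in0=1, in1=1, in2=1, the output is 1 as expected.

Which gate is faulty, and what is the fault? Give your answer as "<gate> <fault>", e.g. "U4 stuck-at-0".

Fault-free values for test 1 (in0=1, in1=0, in2=1): U0=1, U1=0, U2=1, U3=1, U4=0, U5=1, giving Y=1. Observed 0.
Test 1: faults giving observed 0 are {U0 stuck-at-0, U1 stuck-at-1, U2 stuck-at-0, U5 stuck-at-0}.
Test 2 (in0=1, in1=1, in2=1): fault-free U0=1, U1=0, U2=1, U3=0, U4=0, U5=1 → 1; observed 1. Eliminates U1 stuck-at-1, U2 stuck-at-0, U5 stuck-at-0.
Only U0 stuck-at-0 is consistent with every test.

U0 stuck-at-0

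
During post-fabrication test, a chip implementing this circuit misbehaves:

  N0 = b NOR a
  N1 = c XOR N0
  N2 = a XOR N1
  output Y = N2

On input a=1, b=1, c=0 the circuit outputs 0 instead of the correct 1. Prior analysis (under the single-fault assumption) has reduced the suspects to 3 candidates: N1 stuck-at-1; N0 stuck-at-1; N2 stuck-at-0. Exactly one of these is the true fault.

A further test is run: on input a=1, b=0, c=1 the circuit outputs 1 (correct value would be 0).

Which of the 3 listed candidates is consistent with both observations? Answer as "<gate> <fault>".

N0 stuck-at-1

Evaluate each candidate on input a=1, b=0, c=1:
  N1 stuck-at-1: N0=0, N1=1 [stuck-at-1], N2=0 → 0 — eliminated
  N0 stuck-at-1: N0=1 [stuck-at-1], N1=0, N2=1 → 1 — matches
  N2 stuck-at-0: N0=0, N1=1, N2=0 [stuck-at-0] → 0 — eliminated
Only N0 stuck-at-1 reproduces the observed 1.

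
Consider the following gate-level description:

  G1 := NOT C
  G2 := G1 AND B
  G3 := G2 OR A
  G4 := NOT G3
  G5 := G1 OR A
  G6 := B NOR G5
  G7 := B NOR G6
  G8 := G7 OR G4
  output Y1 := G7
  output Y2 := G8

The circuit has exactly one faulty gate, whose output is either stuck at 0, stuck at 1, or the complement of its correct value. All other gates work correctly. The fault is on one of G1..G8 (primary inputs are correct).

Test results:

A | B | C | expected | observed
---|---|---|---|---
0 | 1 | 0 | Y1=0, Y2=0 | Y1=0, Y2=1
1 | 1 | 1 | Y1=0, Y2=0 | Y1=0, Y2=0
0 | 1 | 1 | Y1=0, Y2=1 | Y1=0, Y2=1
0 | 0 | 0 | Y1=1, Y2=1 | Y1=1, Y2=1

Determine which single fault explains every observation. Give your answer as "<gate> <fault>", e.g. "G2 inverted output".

Fault-free values for test 1 (A=0, B=1, C=0): G1=1, G2=1, G3=1, G4=0, G5=1, G6=0, G7=0, G8=0, giving Y1=0, Y2=0. Observed Y1=0, Y2=1.
Test 1: faults giving observed Y1=0, Y2=1 are {G1 stuck-at-0, G1 inverted output, G2 stuck-at-0, G2 inverted output, G3 stuck-at-0, G3 inverted output, G4 stuck-at-1, G4 inverted output, G8 stuck-at-1, G8 inverted output}.
Test 2 (A=1, B=1, C=1): fault-free G1=0, G2=0, G3=1, G4=0, G5=1, G6=0, G7=0, G8=0 → Y1=0, Y2=0; observed Y1=0, Y2=0. Eliminates G3 stuck-at-0, G3 inverted output, G4 stuck-at-1, G4 inverted output, G8 stuck-at-1, G8 inverted output.
Test 3 (A=0, B=1, C=1): fault-free G1=0, G2=0, G3=0, G4=1, G5=0, G6=0, G7=0, G8=1 → Y1=0, Y2=1; observed Y1=0, Y2=1. Eliminates G1 inverted output, G2 inverted output.
Test 4 (A=0, B=0, C=0): fault-free G1=1, G2=0, G3=0, G4=1, G5=1, G6=0, G7=1, G8=1 → Y1=1, Y2=1; observed Y1=1, Y2=1. Eliminates G1 stuck-at-0.
Only G2 stuck-at-0 is consistent with every test.

G2 stuck-at-0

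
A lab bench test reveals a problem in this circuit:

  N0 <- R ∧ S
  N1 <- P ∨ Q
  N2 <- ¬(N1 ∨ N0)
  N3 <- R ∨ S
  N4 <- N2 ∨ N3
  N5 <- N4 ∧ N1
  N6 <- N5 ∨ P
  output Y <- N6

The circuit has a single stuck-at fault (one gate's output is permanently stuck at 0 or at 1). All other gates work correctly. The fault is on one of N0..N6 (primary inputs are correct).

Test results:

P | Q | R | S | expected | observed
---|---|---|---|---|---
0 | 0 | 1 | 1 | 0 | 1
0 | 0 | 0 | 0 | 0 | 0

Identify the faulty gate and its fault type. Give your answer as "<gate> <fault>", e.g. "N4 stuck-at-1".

N1 stuck-at-1

Fault-free values for test 1 (P=0, Q=0, R=1, S=1): N0=1, N1=0, N2=0, N3=1, N4=1, N5=0, N6=0, giving Y=0. Observed 1.
Test 1: faults giving observed 1 are {N1 stuck-at-1, N5 stuck-at-1, N6 stuck-at-1}.
Test 2 (P=0, Q=0, R=0, S=0): fault-free N0=0, N1=0, N2=1, N3=0, N4=1, N5=0, N6=0 → 0; observed 0. Eliminates N5 stuck-at-1, N6 stuck-at-1.
Only N1 stuck-at-1 is consistent with every test.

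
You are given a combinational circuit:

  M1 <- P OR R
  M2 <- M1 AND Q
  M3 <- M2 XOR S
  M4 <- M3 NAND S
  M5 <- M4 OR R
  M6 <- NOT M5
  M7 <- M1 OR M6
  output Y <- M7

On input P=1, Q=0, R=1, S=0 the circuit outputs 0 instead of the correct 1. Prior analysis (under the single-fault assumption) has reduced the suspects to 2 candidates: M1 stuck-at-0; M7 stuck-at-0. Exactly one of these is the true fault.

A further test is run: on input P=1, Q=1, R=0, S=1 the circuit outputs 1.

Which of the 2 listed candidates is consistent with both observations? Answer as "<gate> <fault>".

Evaluate each candidate on input P=1, Q=1, R=0, S=1:
  M1 stuck-at-0: M1=0 [stuck-at-0], M2=0, M3=1, M4=0, M5=0, M6=1, M7=1 → 1 — matches
  M7 stuck-at-0: M1=1, M2=1, M3=0, M4=1, M5=1, M6=0, M7=0 [stuck-at-0] → 0 — eliminated
Only M1 stuck-at-0 reproduces the observed 1.

M1 stuck-at-0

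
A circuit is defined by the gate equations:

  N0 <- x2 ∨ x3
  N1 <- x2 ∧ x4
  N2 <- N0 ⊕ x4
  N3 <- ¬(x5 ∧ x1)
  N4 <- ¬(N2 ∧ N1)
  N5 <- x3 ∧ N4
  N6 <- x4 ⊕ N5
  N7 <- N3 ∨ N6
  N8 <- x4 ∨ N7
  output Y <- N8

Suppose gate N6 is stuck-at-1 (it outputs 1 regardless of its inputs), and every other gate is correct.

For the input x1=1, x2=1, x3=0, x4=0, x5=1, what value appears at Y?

1

Propagate with N6 forced: N0=1, N1=0, N2=1, N3=0, N4=1, N5=0, N6=1 [stuck-at-1], N7=1, N8=1.
So Y = 1. (Without the fault it would be 0.)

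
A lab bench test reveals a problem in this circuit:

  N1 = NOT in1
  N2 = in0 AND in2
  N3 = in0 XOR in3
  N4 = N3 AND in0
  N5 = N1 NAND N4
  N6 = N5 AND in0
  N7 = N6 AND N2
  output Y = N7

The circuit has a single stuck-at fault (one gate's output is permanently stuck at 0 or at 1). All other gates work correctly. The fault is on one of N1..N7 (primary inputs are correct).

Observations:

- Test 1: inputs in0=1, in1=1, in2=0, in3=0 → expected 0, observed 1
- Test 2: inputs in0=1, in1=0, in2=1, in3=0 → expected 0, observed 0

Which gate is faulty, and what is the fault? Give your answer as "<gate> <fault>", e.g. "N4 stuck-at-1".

N2 stuck-at-1

Fault-free values for test 1 (in0=1, in1=1, in2=0, in3=0): N1=0, N2=0, N3=1, N4=1, N5=1, N6=1, N7=0, giving Y=0. Observed 1.
Test 1: faults giving observed 1 are {N2 stuck-at-1, N7 stuck-at-1}.
Test 2 (in0=1, in1=0, in2=1, in3=0): fault-free N1=1, N2=1, N3=1, N4=1, N5=0, N6=0, N7=0 → 0; observed 0. Eliminates N7 stuck-at-1.
Only N2 stuck-at-1 is consistent with every test.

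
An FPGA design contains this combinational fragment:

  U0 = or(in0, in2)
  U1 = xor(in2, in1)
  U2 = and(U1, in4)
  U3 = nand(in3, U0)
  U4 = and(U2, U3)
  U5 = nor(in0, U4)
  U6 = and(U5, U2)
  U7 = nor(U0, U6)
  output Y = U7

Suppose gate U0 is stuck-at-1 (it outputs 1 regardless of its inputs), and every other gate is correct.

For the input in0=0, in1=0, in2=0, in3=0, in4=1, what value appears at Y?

Propagate with U0 forced: U0=1 [stuck-at-1], U1=0, U2=0, U3=1, U4=0, U5=1, U6=0, U7=0.
So Y = 0. (Without the fault it would be 1.)

0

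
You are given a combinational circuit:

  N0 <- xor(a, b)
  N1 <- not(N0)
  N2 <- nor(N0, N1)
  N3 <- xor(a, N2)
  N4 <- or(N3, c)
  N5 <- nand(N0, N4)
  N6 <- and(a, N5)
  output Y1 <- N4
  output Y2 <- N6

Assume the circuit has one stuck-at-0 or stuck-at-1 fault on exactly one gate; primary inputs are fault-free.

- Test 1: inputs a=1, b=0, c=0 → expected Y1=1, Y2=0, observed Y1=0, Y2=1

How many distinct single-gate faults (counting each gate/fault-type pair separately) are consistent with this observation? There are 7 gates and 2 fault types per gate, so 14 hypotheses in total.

Fault-free: N0=1, N1=0, N2=0, N3=1, N4=1, N5=0, N6=0 → Y1=1, Y2=0. Observed Y1=0, Y2=1.
  N0 stuck-at-0: output Y1=1, Y2=1 ✗
  N0 stuck-at-1: output Y1=1, Y2=0 ✗
  N1 stuck-at-0: output Y1=1, Y2=0 ✗
  N1 stuck-at-1: output Y1=1, Y2=0 ✗
  N2 stuck-at-0: output Y1=1, Y2=0 ✗
  N2 stuck-at-1: output Y1=0, Y2=1 ✓
  N3 stuck-at-0: output Y1=0, Y2=1 ✓
  N3 stuck-at-1: output Y1=1, Y2=0 ✗
  N4 stuck-at-0: output Y1=0, Y2=1 ✓
  N4 stuck-at-1: output Y1=1, Y2=0 ✗
  N5 stuck-at-0: output Y1=1, Y2=0 ✗
  N5 stuck-at-1: output Y1=1, Y2=1 ✗
  N6 stuck-at-0: output Y1=1, Y2=0 ✗
  N6 stuck-at-1: output Y1=1, Y2=1 ✗
Consistent faults: {N2 stuck-at-1, N3 stuck-at-0, N4 stuck-at-0} — 3 in all.

3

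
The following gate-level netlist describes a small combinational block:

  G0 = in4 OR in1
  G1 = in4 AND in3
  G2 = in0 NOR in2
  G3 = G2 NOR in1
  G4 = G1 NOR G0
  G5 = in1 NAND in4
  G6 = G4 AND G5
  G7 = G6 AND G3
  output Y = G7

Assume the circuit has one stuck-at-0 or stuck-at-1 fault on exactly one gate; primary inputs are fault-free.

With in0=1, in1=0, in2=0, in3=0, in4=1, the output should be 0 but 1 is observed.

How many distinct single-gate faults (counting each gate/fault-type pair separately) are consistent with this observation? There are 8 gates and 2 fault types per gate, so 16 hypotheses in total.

Fault-free: G0=1, G1=0, G2=0, G3=1, G4=0, G5=1, G6=0, G7=0 → 0. Observed 1.
  G0: stuck-at-0 ✓; others ✗
  G1: none of the 2 fault types match ✗
  G2: none of the 2 fault types match ✗
  G3: none of the 2 fault types match ✗
  G4: stuck-at-1 ✓; others ✗
  G5: none of the 2 fault types match ✗
  G6: stuck-at-1 ✓; others ✗
  G7: stuck-at-1 ✓; others ✗
Consistent faults: {G0 stuck-at-0, G4 stuck-at-1, G6 stuck-at-1, G7 stuck-at-1} — 4 in all.

4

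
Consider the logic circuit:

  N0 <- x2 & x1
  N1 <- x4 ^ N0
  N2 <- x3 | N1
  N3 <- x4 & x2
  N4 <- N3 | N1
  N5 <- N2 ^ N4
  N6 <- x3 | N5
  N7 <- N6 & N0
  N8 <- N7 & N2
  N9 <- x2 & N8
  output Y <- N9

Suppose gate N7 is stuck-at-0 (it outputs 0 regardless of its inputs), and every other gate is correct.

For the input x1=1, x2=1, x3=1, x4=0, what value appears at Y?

0

Propagate with N7 forced: N0=1, N1=1, N2=1, N3=0, N4=1, N5=0, N6=1, N7=0 [stuck-at-0], N8=0, N9=0.
So Y = 0. (Without the fault it would be 1.)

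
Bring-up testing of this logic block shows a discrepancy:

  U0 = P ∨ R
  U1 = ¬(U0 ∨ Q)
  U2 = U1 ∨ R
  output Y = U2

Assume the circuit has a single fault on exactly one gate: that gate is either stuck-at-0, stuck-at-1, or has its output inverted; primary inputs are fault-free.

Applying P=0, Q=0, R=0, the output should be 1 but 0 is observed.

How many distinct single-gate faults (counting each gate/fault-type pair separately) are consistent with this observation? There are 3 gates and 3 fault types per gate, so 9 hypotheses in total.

6

Fault-free: U0=0, U1=1, U2=1 → 1. Observed 0.
  U0 stuck-at-0: output 1 ✗
  U0 stuck-at-1: output 0 ✓
  U0 inverted output: output 0 ✓
  U1 stuck-at-0: output 0 ✓
  U1 stuck-at-1: output 1 ✗
  U1 inverted output: output 0 ✓
  U2 stuck-at-0: output 0 ✓
  U2 stuck-at-1: output 1 ✗
  U2 inverted output: output 0 ✓
Consistent faults: {U0 stuck-at-1, U0 inverted output, U1 stuck-at-0, U1 inverted output, U2 stuck-at-0, U2 inverted output} — 6 in all.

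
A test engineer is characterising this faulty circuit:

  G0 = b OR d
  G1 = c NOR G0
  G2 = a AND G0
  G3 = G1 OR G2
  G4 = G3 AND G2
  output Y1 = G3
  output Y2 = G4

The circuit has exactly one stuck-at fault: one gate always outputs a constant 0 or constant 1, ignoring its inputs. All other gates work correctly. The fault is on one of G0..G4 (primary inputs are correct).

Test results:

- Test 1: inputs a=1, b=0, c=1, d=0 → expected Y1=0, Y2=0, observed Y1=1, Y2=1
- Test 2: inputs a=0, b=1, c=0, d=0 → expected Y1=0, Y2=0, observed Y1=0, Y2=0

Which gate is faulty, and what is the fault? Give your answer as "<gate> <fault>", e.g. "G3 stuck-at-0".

Fault-free values for test 1 (a=1, b=0, c=1, d=0): G0=0, G1=0, G2=0, G3=0, G4=0, giving Y1=0, Y2=0. Observed Y1=1, Y2=1.
Test 1: faults giving observed Y1=1, Y2=1 are {G0 stuck-at-1, G2 stuck-at-1}.
Test 2 (a=0, b=1, c=0, d=0): fault-free G0=1, G1=0, G2=0, G3=0, G4=0 → Y1=0, Y2=0; observed Y1=0, Y2=0. Eliminates G2 stuck-at-1.
Only G0 stuck-at-1 is consistent with every test.

G0 stuck-at-1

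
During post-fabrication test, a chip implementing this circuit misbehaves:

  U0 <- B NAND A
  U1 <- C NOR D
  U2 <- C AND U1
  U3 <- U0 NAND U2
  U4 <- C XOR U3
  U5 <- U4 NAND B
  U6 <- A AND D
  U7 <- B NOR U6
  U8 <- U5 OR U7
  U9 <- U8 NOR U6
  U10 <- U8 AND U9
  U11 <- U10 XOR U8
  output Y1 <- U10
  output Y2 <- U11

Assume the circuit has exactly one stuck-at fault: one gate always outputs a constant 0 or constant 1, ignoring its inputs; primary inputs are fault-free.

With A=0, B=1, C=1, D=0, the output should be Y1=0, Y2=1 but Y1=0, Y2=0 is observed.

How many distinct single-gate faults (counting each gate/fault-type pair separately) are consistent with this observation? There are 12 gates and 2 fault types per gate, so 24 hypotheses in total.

Fault-free: U0=1, U1=0, U2=0, U3=1, U4=0, U5=1, U6=0, U7=0, U8=1, U9=0, U10=0, U11=1 → Y1=0, Y2=1. Observed Y1=0, Y2=0.
  U0: none of the 2 fault types match ✗
  U1: stuck-at-1 ✓; others ✗
  U2: stuck-at-1 ✓; others ✗
  U3: stuck-at-0 ✓; others ✗
  U4: stuck-at-1 ✓; others ✗
  U5: stuck-at-0 ✓; others ✗
  U6: none of the 2 fault types match ✗
  U7: none of the 2 fault types match ✗
  U8: stuck-at-0 ✓; others ✗
  U9: none of the 2 fault types match ✗
  U10: none of the 2 fault types match ✗
  U11: stuck-at-0 ✓; others ✗
Consistent faults: {U1 stuck-at-1, U2 stuck-at-1, U3 stuck-at-0, U4 stuck-at-1, U5 stuck-at-0, U8 stuck-at-0, U11 stuck-at-0} — 7 in all.

7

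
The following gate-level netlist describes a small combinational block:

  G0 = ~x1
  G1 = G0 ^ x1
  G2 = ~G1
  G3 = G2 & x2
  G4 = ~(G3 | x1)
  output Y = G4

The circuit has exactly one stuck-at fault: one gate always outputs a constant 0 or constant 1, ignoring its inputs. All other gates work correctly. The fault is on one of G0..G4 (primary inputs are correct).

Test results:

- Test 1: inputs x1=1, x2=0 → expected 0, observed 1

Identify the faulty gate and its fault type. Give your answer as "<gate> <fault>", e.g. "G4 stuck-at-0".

Fault-free values for test 1 (x1=1, x2=0): G0=0, G1=1, G2=0, G3=0, G4=0, giving Y=0. Observed 1.
Test 1: faults giving observed 1 are {G4 stuck-at-1}.
Only G4 stuck-at-1 is consistent with every test.

G4 stuck-at-1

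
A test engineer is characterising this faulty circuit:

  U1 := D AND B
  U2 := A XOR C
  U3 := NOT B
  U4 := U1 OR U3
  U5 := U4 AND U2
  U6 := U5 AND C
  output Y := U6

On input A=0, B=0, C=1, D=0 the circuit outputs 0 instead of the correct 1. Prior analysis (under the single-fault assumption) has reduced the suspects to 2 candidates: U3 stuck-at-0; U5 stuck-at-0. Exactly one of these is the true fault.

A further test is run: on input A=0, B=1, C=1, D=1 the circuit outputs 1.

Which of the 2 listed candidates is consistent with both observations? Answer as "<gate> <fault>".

Evaluate each candidate on input A=0, B=1, C=1, D=1:
  U3 stuck-at-0: U1=1, U2=1, U3=0 [stuck-at-0], U4=1, U5=1, U6=1 → 1 — matches
  U5 stuck-at-0: U1=1, U2=1, U3=0, U4=1, U5=0 [stuck-at-0], U6=0 → 0 — eliminated
Only U3 stuck-at-0 reproduces the observed 1.

U3 stuck-at-0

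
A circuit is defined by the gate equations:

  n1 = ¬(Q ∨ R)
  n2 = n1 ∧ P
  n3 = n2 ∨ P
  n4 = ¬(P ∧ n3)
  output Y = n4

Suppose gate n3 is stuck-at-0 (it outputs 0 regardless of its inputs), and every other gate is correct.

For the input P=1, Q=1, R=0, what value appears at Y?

Propagate with n3 forced: n1=0, n2=0, n3=0 [stuck-at-0], n4=1.
So Y = 1. (Without the fault it would be 0.)

1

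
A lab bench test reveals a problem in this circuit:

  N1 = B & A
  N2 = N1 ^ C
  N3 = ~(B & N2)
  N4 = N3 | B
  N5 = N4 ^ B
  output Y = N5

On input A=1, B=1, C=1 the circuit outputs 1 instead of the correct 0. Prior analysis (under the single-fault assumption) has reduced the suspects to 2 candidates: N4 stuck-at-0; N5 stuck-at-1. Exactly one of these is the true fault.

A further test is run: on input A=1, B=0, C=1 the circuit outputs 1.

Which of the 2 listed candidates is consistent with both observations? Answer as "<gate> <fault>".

Evaluate each candidate on input A=1, B=0, C=1:
  N4 stuck-at-0: N1=0, N2=1, N3=1, N4=0 [stuck-at-0], N5=0 → 0 — eliminated
  N5 stuck-at-1: N1=0, N2=1, N3=1, N4=1, N5=1 [stuck-at-1] → 1 — matches
Only N5 stuck-at-1 reproduces the observed 1.

N5 stuck-at-1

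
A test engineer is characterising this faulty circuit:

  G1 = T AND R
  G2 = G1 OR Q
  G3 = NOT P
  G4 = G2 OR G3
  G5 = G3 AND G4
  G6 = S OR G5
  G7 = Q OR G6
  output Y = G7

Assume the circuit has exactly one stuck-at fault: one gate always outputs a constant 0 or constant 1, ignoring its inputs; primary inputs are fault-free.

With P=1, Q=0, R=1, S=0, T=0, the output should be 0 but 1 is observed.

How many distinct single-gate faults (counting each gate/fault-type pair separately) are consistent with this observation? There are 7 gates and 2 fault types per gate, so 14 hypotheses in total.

4

Fault-free: G1=0, G2=0, G3=0, G4=0, G5=0, G6=0, G7=0 → 0. Observed 1.
  G1 stuck-at-0: output 0 ✗
  G1 stuck-at-1: output 0 ✗
  G2 stuck-at-0: output 0 ✗
  G2 stuck-at-1: output 0 ✗
  G3 stuck-at-0: output 0 ✗
  G3 stuck-at-1: output 1 ✓
  G4 stuck-at-0: output 0 ✗
  G4 stuck-at-1: output 0 ✗
  G5 stuck-at-0: output 0 ✗
  G5 stuck-at-1: output 1 ✓
  G6 stuck-at-0: output 0 ✗
  G6 stuck-at-1: output 1 ✓
  G7 stuck-at-0: output 0 ✗
  G7 stuck-at-1: output 1 ✓
Consistent faults: {G3 stuck-at-1, G5 stuck-at-1, G6 stuck-at-1, G7 stuck-at-1} — 4 in all.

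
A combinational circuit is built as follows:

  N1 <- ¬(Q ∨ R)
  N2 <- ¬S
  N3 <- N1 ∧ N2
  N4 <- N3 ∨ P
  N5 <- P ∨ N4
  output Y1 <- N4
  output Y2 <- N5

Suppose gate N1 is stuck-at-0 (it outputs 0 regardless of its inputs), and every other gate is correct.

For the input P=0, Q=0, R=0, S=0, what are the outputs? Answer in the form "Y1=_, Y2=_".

Y1=0, Y2=0

Propagate with N1 forced: N1=0 [stuck-at-0], N2=1, N3=0, N4=0, N5=0.
So the outputs are Y1=0, Y2=0. (Without the fault they would be Y1=1, Y2=1.)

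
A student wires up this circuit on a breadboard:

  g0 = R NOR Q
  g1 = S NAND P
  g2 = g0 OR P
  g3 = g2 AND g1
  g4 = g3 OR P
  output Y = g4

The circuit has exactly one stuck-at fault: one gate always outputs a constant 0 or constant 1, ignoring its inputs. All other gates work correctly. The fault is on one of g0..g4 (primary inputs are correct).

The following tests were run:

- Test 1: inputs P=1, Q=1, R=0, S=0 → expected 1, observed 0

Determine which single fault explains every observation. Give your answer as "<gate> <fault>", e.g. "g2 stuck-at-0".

g4 stuck-at-0

Fault-free values for test 1 (P=1, Q=1, R=0, S=0): g0=0, g1=1, g2=1, g3=1, g4=1, giving Y=1. Observed 0.
Test 1: faults giving observed 0 are {g4 stuck-at-0}.
Only g4 stuck-at-0 is consistent with every test.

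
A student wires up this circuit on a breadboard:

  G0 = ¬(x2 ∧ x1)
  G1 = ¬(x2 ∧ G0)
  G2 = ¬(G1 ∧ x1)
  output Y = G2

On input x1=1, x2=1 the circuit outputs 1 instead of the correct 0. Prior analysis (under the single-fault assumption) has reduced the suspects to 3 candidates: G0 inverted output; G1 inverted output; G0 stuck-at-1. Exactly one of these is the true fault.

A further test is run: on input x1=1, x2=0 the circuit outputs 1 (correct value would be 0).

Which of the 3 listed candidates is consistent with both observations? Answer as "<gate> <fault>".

Evaluate each candidate on input x1=1, x2=0:
  G0 inverted output: G0=0 [inverted output], G1=1, G2=0 → 0 — eliminated
  G1 inverted output: G0=1, G1=0 [inverted output], G2=1 → 1 — matches
  G0 stuck-at-1: G0=1 [stuck-at-1], G1=1, G2=0 → 0 — eliminated
Only G1 inverted output reproduces the observed 1.

G1 inverted output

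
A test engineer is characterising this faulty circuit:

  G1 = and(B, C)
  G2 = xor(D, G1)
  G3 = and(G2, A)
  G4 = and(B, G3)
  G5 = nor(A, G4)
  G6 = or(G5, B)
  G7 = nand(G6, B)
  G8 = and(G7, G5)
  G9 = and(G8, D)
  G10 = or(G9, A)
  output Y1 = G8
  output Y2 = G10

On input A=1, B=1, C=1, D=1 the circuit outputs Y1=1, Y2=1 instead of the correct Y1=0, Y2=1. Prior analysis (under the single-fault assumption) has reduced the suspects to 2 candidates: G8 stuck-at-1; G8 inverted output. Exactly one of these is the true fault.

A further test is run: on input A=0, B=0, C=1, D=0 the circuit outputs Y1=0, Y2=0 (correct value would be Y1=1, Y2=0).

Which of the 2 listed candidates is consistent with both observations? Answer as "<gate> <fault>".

G8 inverted output

Evaluate each candidate on input A=0, B=0, C=1, D=0:
  G8 stuck-at-1: G1=0, G2=0, G3=0, G4=0, G5=1, G6=1, G7=1, G8=1 [stuck-at-1], G9=0, G10=0 → Y1=1, Y2=0 — eliminated
  G8 inverted output: G1=0, G2=0, G3=0, G4=0, G5=1, G6=1, G7=1, G8=0 [inverted output], G9=0, G10=0 → Y1=0, Y2=0 — matches
Only G8 inverted output reproduces the observed Y1=0, Y2=0.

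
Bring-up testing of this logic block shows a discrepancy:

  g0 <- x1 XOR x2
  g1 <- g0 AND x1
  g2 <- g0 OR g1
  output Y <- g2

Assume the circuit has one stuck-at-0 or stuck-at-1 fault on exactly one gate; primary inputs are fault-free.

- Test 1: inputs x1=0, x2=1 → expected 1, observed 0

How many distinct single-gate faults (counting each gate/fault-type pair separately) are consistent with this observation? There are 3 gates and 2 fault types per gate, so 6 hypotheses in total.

Fault-free: g0=1, g1=0, g2=1 → 1. Observed 0.
  g0 stuck-at-0: output 0 ✓
  g0 stuck-at-1: output 1 ✗
  g1 stuck-at-0: output 1 ✗
  g1 stuck-at-1: output 1 ✗
  g2 stuck-at-0: output 0 ✓
  g2 stuck-at-1: output 1 ✗
Consistent faults: {g0 stuck-at-0, g2 stuck-at-0} — 2 in all.

2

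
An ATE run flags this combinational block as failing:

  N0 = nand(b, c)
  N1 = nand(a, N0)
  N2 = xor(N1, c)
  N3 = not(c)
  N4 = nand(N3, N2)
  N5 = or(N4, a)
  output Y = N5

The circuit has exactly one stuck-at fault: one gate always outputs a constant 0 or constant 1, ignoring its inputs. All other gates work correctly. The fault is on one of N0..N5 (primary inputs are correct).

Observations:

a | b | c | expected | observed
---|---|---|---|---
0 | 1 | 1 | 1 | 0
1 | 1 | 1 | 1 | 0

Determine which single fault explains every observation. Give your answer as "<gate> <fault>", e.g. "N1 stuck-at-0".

N5 stuck-at-0

Fault-free values for test 1 (a=0, b=1, c=1): N0=0, N1=1, N2=0, N3=0, N4=1, N5=1, giving Y=1. Observed 0.
Test 1: faults giving observed 0 are {N4 stuck-at-0, N5 stuck-at-0}.
Test 2 (a=1, b=1, c=1): fault-free N0=0, N1=1, N2=0, N3=0, N4=1, N5=1 → 1; observed 0. Eliminates N4 stuck-at-0.
Only N5 stuck-at-0 is consistent with every test.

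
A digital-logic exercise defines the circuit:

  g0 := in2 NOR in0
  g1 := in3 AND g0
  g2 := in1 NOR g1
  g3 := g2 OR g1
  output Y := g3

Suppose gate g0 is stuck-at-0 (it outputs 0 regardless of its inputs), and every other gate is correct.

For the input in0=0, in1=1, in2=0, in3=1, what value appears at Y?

Propagate with g0 forced: g0=0 [stuck-at-0], g1=0, g2=0, g3=0.
So Y = 0. (Without the fault it would be 1.)

0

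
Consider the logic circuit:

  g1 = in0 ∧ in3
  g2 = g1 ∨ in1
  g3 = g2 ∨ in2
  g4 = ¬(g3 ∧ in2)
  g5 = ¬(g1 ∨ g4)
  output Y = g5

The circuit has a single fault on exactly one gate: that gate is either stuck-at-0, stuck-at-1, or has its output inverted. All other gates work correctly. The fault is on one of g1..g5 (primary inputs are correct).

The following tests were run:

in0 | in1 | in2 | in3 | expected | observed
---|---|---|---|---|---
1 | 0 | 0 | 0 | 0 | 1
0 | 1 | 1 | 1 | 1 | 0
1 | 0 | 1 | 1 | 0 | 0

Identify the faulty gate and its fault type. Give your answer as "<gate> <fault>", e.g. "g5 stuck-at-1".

g4 inverted output

Fault-free values for test 1 (in0=1, in1=0, in2=0, in3=0): g1=0, g2=0, g3=0, g4=1, g5=0, giving Y=0. Observed 1.
Test 1: faults giving observed 1 are {g4 stuck-at-0, g4 inverted output, g5 stuck-at-1, g5 inverted output}.
Test 2 (in0=0, in1=1, in2=1, in3=1): fault-free g1=0, g2=1, g3=1, g4=0, g5=1 → 1; observed 0. Eliminates g4 stuck-at-0, g5 stuck-at-1.
Test 3 (in0=1, in1=0, in2=1, in3=1): fault-free g1=1, g2=1, g3=1, g4=0, g5=0 → 0; observed 0. Eliminates g5 inverted output.
Only g4 inverted output is consistent with every test.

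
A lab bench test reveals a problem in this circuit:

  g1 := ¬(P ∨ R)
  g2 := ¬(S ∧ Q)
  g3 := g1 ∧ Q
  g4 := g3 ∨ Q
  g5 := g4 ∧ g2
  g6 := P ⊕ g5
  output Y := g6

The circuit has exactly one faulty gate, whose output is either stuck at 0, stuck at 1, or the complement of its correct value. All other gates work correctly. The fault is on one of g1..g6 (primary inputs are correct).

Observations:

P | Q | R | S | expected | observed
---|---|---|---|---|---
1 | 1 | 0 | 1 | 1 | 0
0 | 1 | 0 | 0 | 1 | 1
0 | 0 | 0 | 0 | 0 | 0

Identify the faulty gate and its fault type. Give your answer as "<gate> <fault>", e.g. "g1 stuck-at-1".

g2 stuck-at-1

Fault-free values for test 1 (P=1, Q=1, R=0, S=1): g1=0, g2=0, g3=0, g4=1, g5=0, g6=1, giving Y=1. Observed 0.
Test 1: faults giving observed 0 are {g2 stuck-at-1, g2 inverted output, g5 stuck-at-1, g5 inverted output, g6 stuck-at-0, g6 inverted output}.
Test 2 (P=0, Q=1, R=0, S=0): fault-free g1=1, g2=1, g3=1, g4=1, g5=1, g6=1 → 1; observed 1. Eliminates g2 inverted output, g5 inverted output, g6 stuck-at-0, g6 inverted output.
Test 3 (P=0, Q=0, R=0, S=0): fault-free g1=1, g2=1, g3=0, g4=0, g5=0, g6=0 → 0; observed 0. Eliminates g5 stuck-at-1.
Only g2 stuck-at-1 is consistent with every test.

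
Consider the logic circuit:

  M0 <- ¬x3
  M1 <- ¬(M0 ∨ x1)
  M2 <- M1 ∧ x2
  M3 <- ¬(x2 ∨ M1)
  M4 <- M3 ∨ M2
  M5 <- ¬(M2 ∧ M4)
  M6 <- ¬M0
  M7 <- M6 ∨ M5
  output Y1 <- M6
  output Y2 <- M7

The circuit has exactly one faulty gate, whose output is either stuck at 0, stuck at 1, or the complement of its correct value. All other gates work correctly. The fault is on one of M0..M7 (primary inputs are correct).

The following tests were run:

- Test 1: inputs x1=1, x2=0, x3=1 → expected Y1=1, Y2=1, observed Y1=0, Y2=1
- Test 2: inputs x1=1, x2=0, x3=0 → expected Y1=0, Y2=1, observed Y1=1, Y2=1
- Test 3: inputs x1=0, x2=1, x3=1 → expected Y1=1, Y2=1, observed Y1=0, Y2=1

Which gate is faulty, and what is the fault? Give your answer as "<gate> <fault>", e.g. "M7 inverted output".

M0 inverted output

Fault-free values for test 1 (x1=1, x2=0, x3=1): M0=0, M1=0, M2=0, M3=1, M4=1, M5=1, M6=1, M7=1, giving Y1=1, Y2=1. Observed Y1=0, Y2=1.
Test 1: faults giving observed Y1=0, Y2=1 are {M0 stuck-at-1, M0 inverted output, M6 stuck-at-0, M6 inverted output}.
Test 2 (x1=1, x2=0, x3=0): fault-free M0=1, M1=0, M2=0, M3=1, M4=1, M5=1, M6=0, M7=1 → Y1=0, Y2=1; observed Y1=1, Y2=1. Eliminates M0 stuck-at-1, M6 stuck-at-0.
Test 3 (x1=0, x2=1, x3=1): fault-free M0=0, M1=1, M2=1, M3=0, M4=1, M5=0, M6=1, M7=1 → Y1=1, Y2=1; observed Y1=0, Y2=1. Eliminates M6 inverted output.
Only M0 inverted output is consistent with every test.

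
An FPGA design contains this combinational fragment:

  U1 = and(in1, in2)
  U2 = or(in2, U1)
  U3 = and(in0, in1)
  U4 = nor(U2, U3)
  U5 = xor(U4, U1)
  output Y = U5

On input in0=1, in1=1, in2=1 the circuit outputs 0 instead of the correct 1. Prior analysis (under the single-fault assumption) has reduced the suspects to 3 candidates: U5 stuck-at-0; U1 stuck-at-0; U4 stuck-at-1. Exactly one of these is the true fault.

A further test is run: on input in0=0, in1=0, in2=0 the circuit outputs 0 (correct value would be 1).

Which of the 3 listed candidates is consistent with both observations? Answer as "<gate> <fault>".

Evaluate each candidate on input in0=0, in1=0, in2=0:
  U5 stuck-at-0: U1=0, U2=0, U3=0, U4=1, U5=0 [stuck-at-0] → 0 — matches
  U1 stuck-at-0: U1=0 [stuck-at-0], U2=0, U3=0, U4=1, U5=1 → 1 — eliminated
  U4 stuck-at-1: U1=0, U2=0, U3=0, U4=1 [stuck-at-1], U5=1 → 1 — eliminated
Only U5 stuck-at-0 reproduces the observed 0.

U5 stuck-at-0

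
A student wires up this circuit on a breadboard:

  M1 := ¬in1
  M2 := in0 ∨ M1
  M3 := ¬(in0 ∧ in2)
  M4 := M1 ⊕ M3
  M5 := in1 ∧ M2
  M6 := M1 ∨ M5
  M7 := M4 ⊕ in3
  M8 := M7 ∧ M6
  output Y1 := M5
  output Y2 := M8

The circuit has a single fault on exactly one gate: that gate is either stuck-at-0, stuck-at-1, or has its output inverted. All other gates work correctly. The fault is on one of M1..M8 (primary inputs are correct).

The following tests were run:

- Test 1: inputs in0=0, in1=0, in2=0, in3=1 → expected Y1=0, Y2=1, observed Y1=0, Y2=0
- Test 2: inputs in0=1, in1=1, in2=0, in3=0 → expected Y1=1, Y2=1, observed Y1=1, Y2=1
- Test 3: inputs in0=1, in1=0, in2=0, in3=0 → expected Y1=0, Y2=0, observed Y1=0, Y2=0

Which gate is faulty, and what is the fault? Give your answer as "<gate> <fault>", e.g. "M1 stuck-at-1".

M1 stuck-at-0

Fault-free values for test 1 (in0=0, in1=0, in2=0, in3=1): M1=1, M2=1, M3=1, M4=0, M5=0, M6=1, M7=1, M8=1, giving Y1=0, Y2=1. Observed Y1=0, Y2=0.
Test 1: faults giving observed Y1=0, Y2=0 are {M1 stuck-at-0, M1 inverted output, M3 stuck-at-0, M3 inverted output, M4 stuck-at-1, M4 inverted output, M6 stuck-at-0, M6 inverted output, M7 stuck-at-0, M7 inverted output, M8 stuck-at-0, M8 inverted output}.
Test 2 (in0=1, in1=1, in2=0, in3=0): fault-free M1=0, M2=1, M3=1, M4=1, M5=1, M6=1, M7=1, M8=1 → Y1=1, Y2=1; observed Y1=1, Y2=1. Eliminates M1 inverted output, M3 stuck-at-0, M3 inverted output, M4 inverted output, M6 stuck-at-0, M6 inverted output, M7 stuck-at-0, M7 inverted output, M8 stuck-at-0, M8 inverted output.
Test 3 (in0=1, in1=0, in2=0, in3=0): fault-free M1=1, M2=1, M3=1, M4=0, M5=0, M6=1, M7=0, M8=0 → Y1=0, Y2=0; observed Y1=0, Y2=0. Eliminates M4 stuck-at-1.
Only M1 stuck-at-0 is consistent with every test.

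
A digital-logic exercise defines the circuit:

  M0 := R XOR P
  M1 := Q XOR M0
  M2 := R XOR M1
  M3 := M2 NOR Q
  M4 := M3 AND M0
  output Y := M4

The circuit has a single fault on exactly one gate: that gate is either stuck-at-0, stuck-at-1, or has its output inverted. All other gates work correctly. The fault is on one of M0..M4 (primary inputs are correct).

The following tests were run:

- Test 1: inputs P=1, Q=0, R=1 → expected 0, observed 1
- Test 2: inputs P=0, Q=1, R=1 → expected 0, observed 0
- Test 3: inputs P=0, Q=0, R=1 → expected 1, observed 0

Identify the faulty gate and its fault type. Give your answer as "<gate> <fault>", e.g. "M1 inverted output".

Fault-free values for test 1 (P=1, Q=0, R=1): M0=0, M1=0, M2=1, M3=0, M4=0, giving Y=0. Observed 1.
Test 1: faults giving observed 1 are {M0 stuck-at-1, M0 inverted output, M4 stuck-at-1, M4 inverted output}.
Test 2 (P=0, Q=1, R=1): fault-free M0=1, M1=0, M2=1, M3=0, M4=0 → 0; observed 0. Eliminates M4 stuck-at-1, M4 inverted output.
Test 3 (P=0, Q=0, R=1): fault-free M0=1, M1=1, M2=0, M3=1, M4=1 → 1; observed 0. Eliminates M0 stuck-at-1.
Only M0 inverted output is consistent with every test.

M0 inverted output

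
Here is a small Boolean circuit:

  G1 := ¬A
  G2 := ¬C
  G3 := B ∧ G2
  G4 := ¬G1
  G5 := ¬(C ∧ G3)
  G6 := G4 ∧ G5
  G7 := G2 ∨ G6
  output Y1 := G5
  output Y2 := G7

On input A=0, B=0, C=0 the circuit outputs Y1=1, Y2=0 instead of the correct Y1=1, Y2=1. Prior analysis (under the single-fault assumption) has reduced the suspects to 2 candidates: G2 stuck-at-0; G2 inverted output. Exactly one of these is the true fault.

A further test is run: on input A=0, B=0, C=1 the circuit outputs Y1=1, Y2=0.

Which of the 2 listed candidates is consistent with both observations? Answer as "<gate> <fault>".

G2 stuck-at-0

Evaluate each candidate on input A=0, B=0, C=1:
  G2 stuck-at-0: G1=1, G2=0 [stuck-at-0], G3=0, G4=0, G5=1, G6=0, G7=0 → Y1=1, Y2=0 — matches
  G2 inverted output: G1=1, G2=1 [inverted output], G3=0, G4=0, G5=1, G6=0, G7=1 → Y1=1, Y2=1 — eliminated
Only G2 stuck-at-0 reproduces the observed Y1=1, Y2=0.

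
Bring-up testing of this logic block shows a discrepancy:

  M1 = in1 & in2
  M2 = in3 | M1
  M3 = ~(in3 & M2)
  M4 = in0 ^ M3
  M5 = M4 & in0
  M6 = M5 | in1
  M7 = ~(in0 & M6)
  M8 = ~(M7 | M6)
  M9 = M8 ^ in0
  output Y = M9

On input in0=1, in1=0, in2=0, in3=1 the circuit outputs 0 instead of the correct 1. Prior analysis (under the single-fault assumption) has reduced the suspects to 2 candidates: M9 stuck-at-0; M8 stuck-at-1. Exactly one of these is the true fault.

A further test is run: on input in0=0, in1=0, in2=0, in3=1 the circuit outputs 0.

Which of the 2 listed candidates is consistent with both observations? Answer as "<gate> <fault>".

M9 stuck-at-0

Evaluate each candidate on input in0=0, in1=0, in2=0, in3=1:
  M9 stuck-at-0: M1=0, M2=1, M3=0, M4=0, M5=0, M6=0, M7=1, M8=0, M9=0 [stuck-at-0] → 0 — matches
  M8 stuck-at-1: M1=0, M2=1, M3=0, M4=0, M5=0, M6=0, M7=1, M8=1 [stuck-at-1], M9=1 → 1 — eliminated
Only M9 stuck-at-0 reproduces the observed 0.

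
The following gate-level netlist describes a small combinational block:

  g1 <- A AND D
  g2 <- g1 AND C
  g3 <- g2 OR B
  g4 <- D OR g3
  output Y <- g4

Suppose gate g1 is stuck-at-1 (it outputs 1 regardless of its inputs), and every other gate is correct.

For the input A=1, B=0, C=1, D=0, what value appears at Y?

Propagate with g1 forced: g1=1 [stuck-at-1], g2=1, g3=1, g4=1.
So Y = 1. (Without the fault it would be 0.)

1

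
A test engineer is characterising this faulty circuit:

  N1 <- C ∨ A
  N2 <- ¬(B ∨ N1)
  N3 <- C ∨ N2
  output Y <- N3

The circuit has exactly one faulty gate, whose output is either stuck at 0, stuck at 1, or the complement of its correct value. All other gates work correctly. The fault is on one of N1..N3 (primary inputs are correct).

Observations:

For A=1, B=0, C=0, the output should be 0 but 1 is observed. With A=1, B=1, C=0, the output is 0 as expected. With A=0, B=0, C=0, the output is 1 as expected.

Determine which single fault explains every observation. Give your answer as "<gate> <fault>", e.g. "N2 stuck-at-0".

Fault-free values for test 1 (A=1, B=0, C=0): N1=1, N2=0, N3=0, giving Y=0. Observed 1.
Test 1: faults giving observed 1 are {N1 stuck-at-0, N1 inverted output, N2 stuck-at-1, N2 inverted output, N3 stuck-at-1, N3 inverted output}.
Test 2 (A=1, B=1, C=0): fault-free N1=1, N2=0, N3=0 → 0; observed 0. Eliminates N2 stuck-at-1, N2 inverted output, N3 stuck-at-1, N3 inverted output.
Test 3 (A=0, B=0, C=0): fault-free N1=0, N2=1, N3=1 → 1; observed 1. Eliminates N1 inverted output.
Only N1 stuck-at-0 is consistent with every test.

N1 stuck-at-0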